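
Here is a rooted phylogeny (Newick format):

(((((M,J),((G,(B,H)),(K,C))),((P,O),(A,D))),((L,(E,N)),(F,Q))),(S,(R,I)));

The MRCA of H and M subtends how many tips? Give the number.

7

The MRCA of H and M is the node subtending ((M,J),((G,(B,H)),(K,C))).
That clade contains 7 terminal taxa: B, C, G, H, J, K, M.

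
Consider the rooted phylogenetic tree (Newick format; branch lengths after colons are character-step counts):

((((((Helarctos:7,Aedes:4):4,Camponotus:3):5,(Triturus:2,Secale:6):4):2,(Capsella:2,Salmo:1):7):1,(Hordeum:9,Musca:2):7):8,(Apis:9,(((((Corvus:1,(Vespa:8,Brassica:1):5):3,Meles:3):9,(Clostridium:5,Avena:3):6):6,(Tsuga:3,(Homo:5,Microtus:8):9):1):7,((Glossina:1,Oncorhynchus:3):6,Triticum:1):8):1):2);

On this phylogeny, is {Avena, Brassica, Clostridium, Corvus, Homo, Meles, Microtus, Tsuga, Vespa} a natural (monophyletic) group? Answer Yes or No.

The most recent common ancestor of these taxa subtends ((((Corvus,(Vespa,Brassica)),Meles),(Clostridium,Avena)),(Tsuga,(Homo,Microtus))).
That clade has exactly 9 tips — every listed taxon and nothing else — so the group is monophyletic.

Yes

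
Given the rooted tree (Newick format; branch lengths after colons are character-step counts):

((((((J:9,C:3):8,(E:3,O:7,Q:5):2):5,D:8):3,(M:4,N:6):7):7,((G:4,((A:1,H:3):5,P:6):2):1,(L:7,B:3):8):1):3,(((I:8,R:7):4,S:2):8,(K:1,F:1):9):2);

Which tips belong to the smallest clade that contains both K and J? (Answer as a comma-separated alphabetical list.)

Tracing K: it sits inside (K,F).
Tracing J: it sits inside (J,C).
The smallest clade enclosing both is the whole tree (their MRCA is the root), so the answer is all 19 tips in alphabetical order.

A, B, C, D, E, F, G, H, I, J, K, L, M, N, O, P, Q, R, S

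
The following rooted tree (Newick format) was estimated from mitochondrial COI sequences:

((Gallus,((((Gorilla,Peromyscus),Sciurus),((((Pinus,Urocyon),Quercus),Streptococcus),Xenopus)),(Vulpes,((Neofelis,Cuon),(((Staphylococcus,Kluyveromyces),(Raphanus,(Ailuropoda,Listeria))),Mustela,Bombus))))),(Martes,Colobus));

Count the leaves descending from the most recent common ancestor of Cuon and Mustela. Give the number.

9

The MRCA of Cuon and Mustela is the node subtending ((Neofelis,Cuon),(((Staphylococcus,Kluyveromyces),(Raphanus,(Ailuropoda,Listeria))),Mustela,Bombus)).
That clade contains 9 terminal taxa: Ailuropoda, Bombus, Cuon, Kluyveromyces, Listeria, Mustela, Neofelis, Raphanus, Staphylococcus.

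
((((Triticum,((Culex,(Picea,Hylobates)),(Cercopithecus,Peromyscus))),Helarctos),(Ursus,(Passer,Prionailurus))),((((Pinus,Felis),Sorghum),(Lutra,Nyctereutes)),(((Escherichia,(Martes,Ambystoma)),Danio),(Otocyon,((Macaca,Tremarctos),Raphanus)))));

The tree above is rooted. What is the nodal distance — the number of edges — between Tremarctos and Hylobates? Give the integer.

13

The MRCA of Tremarctos and Hylobates is the root of the tree.
From Tremarctos up to that node: 6 branches. From Hylobates up to the same node: 7 branches. Total: 6 + 7 = 13.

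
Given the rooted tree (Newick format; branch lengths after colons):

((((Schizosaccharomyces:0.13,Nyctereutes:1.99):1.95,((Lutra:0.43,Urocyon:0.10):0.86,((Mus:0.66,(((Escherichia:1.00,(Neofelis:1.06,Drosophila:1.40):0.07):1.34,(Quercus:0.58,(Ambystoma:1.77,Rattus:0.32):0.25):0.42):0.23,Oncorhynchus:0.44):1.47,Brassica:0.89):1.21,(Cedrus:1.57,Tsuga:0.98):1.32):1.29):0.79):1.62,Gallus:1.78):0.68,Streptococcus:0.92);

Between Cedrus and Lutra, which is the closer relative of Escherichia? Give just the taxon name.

The MRCA of Escherichia and Cedrus subtends ((Mus,(((Escherichia,(Neofelis,Drosophila)),(Quercus,(Ambystoma,Rattus))),Oncorhynchus),Brassica),(Cedrus,Tsuga)) (11 taxa).
The MRCA of Escherichia and Lutra subtends ((Lutra,Urocyon),((Mus,(((Escherichia,(Neofelis,Drosophila)),(Quercus,(Ambystoma,Rattus))),Oncorhynchus),Brassica),(Cedrus,Tsuga))) (13 taxa).
The first is nested inside the second, so Escherichia shares a more recent common ancestor with Cedrus.

Cedrus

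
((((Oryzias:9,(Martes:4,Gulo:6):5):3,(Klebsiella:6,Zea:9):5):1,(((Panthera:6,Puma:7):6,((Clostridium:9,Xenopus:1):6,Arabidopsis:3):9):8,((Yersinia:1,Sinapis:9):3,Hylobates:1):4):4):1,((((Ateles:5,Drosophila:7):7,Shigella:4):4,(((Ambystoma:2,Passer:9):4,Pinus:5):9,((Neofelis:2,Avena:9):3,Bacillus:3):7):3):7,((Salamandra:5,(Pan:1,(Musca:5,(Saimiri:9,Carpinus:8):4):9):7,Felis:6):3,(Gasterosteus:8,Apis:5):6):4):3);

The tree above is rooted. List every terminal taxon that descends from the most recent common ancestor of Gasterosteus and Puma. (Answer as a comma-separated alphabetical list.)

Ambystoma, Apis, Arabidopsis, Ateles, Avena, Bacillus, Carpinus, Clostridium, Drosophila, Felis, Gasterosteus, Gulo, Hylobates, Klebsiella, Martes, Musca, Neofelis, Oryzias, Pan, Panthera, Passer, Pinus, Puma, Saimiri, Salamandra, Shigella, Sinapis, Xenopus, Yersinia, Zea

Tracing Gasterosteus: it sits inside (Gasterosteus,Apis).
Tracing Puma: it sits inside (Panthera,Puma).
The smallest clade enclosing both is the whole tree (their MRCA is the root), so the answer is all 30 tips in alphabetical order.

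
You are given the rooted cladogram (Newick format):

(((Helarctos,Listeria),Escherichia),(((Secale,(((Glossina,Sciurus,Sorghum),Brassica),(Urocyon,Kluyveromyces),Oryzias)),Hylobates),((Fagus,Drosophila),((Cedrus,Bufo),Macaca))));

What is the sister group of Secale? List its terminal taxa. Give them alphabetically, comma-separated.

Brassica, Glossina, Kluyveromyces, Oryzias, Sciurus, Sorghum, Urocyon

Secale attaches to the tree at the node subtending (Secale,(((Glossina,Sciurus,Sorghum),Brassica),(Urocyon,Kluyveromyces),Oryzias)).
The other lineage descending from that same node — the sister group — is (((Glossina,Sciurus,Sorghum),Brassica),(Urocyon,Kluyveromyces),Oryzias); its 7 tips in alphabetical order are the answer.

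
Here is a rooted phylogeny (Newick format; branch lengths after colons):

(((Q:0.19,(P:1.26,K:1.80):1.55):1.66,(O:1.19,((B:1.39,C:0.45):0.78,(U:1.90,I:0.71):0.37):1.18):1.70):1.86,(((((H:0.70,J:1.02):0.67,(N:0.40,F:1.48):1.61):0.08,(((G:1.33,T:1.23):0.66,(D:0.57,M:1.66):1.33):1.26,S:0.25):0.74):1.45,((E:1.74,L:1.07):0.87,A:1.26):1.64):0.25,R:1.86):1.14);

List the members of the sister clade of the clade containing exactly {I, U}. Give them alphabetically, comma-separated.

B, C

The clade containing exactly {I, U} attaches to the tree at the node subtending ((B,C),(U,I)).
The other lineage descending from that same node — the sister group — is (B,C); its 2 tips in alphabetical order are the answer.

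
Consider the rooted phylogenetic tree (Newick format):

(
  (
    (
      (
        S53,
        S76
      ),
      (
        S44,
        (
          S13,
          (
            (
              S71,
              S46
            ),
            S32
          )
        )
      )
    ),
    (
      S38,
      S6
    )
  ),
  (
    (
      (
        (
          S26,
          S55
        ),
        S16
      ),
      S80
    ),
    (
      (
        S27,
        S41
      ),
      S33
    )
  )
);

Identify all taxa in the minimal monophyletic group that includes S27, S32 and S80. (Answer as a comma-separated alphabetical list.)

S13, S16, S26, S27, S32, S33, S38, S41, S44, S46, S53, S55, S6, S71, S76, S80

Tracing S27: it sits inside (S27,S41).
Tracing S32: it sits inside ((S71,S46),S32).
Tracing S80: it sits inside (((S26,S55),S16),S80).
The smallest clade enclosing all 3 is the whole tree (their MRCA is the root), so the answer is all 16 tips in alphabetical order.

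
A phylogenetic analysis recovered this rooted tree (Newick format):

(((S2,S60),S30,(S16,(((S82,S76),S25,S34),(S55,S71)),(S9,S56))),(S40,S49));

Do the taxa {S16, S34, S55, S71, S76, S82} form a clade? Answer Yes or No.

The MRCA of the listed taxa subtends (S16,(((S82,S76),S25,S34),(S55,S71)),(S9,S56)).
That clade also contains S25, S56, S9, which are not in the proposed group, so the group is not monophyletic.

No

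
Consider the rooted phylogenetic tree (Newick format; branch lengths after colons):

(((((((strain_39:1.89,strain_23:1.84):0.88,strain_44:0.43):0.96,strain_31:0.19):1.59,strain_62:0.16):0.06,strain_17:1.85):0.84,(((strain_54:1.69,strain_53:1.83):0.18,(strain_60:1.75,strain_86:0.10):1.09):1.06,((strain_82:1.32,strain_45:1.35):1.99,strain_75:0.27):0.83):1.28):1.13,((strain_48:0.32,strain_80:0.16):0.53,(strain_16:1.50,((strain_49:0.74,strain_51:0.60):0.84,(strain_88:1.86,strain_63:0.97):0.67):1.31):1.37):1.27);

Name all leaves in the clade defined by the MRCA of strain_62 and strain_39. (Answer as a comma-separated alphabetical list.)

strain_23, strain_31, strain_39, strain_44, strain_62

Tracing strain_62: it sits inside ((((strain_39,strain_23),strain_44),strain_31),strain_62).
Tracing strain_39: it sits inside (strain_39,strain_23).
The smallest clade enclosing both is ((((strain_39,strain_23),strain_44),strain_31),strain_62); the answer is its 5 terminal taxa in alphabetical order.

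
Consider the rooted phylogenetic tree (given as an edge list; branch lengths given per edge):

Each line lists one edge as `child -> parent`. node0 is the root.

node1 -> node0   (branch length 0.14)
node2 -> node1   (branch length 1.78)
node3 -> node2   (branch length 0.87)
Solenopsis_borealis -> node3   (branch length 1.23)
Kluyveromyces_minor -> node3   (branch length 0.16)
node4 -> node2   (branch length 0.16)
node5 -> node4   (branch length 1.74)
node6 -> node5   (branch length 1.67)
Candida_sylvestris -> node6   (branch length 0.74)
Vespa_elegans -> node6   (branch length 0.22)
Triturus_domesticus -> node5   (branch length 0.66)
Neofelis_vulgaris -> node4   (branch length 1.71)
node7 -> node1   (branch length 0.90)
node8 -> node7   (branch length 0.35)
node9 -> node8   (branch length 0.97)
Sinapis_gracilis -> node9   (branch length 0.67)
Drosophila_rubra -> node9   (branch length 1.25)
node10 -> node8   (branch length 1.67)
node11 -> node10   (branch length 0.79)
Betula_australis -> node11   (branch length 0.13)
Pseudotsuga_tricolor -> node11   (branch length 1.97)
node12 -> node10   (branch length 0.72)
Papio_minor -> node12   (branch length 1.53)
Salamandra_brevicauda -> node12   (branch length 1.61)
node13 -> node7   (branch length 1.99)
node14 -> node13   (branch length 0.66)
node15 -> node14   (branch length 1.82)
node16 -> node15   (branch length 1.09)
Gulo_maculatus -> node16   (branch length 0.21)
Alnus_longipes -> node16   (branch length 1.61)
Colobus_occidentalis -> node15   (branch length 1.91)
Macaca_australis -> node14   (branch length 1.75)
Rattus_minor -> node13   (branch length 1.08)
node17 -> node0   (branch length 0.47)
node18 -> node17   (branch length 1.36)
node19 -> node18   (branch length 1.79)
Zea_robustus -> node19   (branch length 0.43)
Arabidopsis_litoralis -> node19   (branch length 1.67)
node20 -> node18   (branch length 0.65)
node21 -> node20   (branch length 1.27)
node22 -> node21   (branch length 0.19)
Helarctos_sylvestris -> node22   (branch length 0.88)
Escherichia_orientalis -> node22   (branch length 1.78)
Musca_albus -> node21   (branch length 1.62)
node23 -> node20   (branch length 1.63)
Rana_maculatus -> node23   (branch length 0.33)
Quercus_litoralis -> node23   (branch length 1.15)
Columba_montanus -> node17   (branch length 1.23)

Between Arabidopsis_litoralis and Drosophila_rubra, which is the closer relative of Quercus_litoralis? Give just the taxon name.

The MRCA of Quercus_litoralis and Arabidopsis_litoralis subtends ((Zea_robustus,Arabidopsis_litoralis),(((Helarctos_sylvestris,Escherichia_orientalis),Musca_albus),(Rana_maculatus,Quercus_litoralis))) (7 taxa).
The MRCA of Quercus_litoralis and Drosophila_rubra is the root, subtending the entire tree (25 taxa).
The first is nested inside the second, so Quercus_litoralis shares a more recent common ancestor with Arabidopsis_litoralis.

Arabidopsis_litoralis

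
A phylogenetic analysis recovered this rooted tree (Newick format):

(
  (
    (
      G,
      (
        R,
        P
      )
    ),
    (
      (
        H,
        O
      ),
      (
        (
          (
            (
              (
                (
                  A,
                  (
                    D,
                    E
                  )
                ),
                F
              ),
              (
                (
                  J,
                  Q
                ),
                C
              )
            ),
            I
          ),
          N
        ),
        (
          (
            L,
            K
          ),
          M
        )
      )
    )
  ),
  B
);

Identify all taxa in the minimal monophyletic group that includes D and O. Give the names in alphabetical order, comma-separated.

Tracing D: it sits inside (D,E).
Tracing O: it sits inside (H,O).
The smallest clade enclosing both is ((H,O),((((((A,(D,E)),F),((J,Q),C)),I),N),((L,K),M))); the answer is its 14 terminal taxa in alphabetical order.

A, C, D, E, F, H, I, J, K, L, M, N, O, Q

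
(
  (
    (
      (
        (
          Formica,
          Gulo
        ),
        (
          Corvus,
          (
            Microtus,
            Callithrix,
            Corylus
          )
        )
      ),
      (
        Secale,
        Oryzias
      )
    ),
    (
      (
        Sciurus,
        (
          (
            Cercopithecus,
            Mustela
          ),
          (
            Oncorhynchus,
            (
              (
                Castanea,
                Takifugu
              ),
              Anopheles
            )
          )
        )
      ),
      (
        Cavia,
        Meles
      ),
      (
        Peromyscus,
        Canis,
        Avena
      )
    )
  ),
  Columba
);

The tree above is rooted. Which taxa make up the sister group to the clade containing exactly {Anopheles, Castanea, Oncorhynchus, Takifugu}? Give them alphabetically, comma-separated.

The clade containing exactly {Anopheles, Castanea, Oncorhynchus, Takifugu} attaches to the tree at the node subtending ((Cercopithecus,Mustela),(Oncorhynchus,((Castanea,Takifugu),Anopheles))).
The other lineage descending from that same node — the sister group — is (Cercopithecus,Mustela); its 2 tips in alphabetical order are the answer.

Cercopithecus, Mustela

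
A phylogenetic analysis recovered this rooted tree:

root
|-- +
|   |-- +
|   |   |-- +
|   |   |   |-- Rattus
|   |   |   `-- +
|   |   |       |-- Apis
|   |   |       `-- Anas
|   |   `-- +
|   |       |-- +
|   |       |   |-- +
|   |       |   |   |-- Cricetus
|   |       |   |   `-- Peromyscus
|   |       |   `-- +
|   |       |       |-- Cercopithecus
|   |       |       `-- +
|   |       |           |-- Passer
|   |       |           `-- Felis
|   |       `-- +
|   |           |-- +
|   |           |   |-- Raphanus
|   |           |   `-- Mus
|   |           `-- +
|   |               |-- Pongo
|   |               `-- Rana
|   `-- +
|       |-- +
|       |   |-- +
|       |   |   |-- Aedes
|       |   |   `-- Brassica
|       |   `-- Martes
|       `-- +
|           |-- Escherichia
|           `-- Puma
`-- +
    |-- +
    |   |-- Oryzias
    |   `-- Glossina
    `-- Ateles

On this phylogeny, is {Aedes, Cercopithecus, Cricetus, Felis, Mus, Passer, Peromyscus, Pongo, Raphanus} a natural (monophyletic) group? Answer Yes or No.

The MRCA of the listed taxa subtends (((Rattus,(Apis,Anas)),(((Cricetus,Peromyscus),(Cercopithecus,(Passer,Felis))),((Raphanus,Mus),(Pongo,Rana)))),(((Aedes,Brassica),Martes),(Escherichia,Puma))).
That clade also contains Anas, Apis, Brassica, Escherichia, Martes, Puma, Rana, Rattus, which are not in the proposed group, so the group is not monophyletic.

No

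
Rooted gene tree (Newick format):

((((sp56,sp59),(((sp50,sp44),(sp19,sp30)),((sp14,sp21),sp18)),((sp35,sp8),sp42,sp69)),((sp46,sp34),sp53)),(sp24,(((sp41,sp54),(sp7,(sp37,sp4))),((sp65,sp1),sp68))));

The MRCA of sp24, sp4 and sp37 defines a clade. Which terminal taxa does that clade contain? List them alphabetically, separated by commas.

Tracing sp24: it sits inside (sp24,(((sp41,sp54),(sp7,(sp37,sp4))),((sp65,sp1),sp68))).
Tracing sp4: it sits inside (sp37,sp4).
Tracing sp37: it sits inside (sp37,sp4).
The smallest clade enclosing all 3 is (sp24,(((sp41,sp54),(sp7,(sp37,sp4))),((sp65,sp1),sp68))); the answer is its 9 terminal taxa in alphabetical order.

sp1, sp24, sp37, sp4, sp41, sp54, sp65, sp68, sp7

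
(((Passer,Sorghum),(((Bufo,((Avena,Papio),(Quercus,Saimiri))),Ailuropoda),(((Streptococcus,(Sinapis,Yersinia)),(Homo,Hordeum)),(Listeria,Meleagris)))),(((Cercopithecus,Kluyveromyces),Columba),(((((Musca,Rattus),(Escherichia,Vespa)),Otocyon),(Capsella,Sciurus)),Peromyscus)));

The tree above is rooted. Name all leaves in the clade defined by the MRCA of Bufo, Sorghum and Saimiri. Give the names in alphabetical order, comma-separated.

Ailuropoda, Avena, Bufo, Homo, Hordeum, Listeria, Meleagris, Papio, Passer, Quercus, Saimiri, Sinapis, Sorghum, Streptococcus, Yersinia

Tracing Bufo: it sits inside (Bufo,((Avena,Papio),(Quercus,Saimiri))).
Tracing Sorghum: it sits inside (Passer,Sorghum).
Tracing Saimiri: it sits inside (Quercus,Saimiri).
The smallest clade enclosing all 3 is ((Passer,Sorghum),(((Bufo,((Avena,Papio),(Quercus,Saimiri))),Ailuropoda),(((Streptococcus,(Sinapis,Yersinia)),(Homo,Hordeum)),(Listeria,Meleagris)))); the answer is its 15 terminal taxa in alphabetical order.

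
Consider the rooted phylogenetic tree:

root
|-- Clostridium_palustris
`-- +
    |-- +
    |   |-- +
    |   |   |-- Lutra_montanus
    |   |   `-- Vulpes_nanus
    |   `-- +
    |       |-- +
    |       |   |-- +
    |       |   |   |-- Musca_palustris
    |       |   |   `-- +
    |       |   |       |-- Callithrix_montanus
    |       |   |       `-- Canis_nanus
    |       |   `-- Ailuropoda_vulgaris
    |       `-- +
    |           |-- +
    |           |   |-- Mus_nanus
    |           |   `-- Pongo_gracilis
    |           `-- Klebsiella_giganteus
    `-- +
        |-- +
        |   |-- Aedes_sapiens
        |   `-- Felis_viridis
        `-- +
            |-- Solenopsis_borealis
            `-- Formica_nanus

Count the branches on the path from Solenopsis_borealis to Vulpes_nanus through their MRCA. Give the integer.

The MRCA of Solenopsis_borealis and Vulpes_nanus is the node subtending (((Lutra_montanus,Vulpes_nanus),(((Musca_palustris,(Callithrix_montanus,Canis_nanus)),Ailuropoda_vulgaris),((Mus_nanus,Pongo_gracilis),Klebsiella_giganteus))),((Aedes_sapiens,Felis_viridis),(Solenopsis_borealis,Formica_nanus))).
From Solenopsis_borealis up to that node: 3 branches. From Vulpes_nanus up to the same node: 3 branches. Total: 3 + 3 = 6.

6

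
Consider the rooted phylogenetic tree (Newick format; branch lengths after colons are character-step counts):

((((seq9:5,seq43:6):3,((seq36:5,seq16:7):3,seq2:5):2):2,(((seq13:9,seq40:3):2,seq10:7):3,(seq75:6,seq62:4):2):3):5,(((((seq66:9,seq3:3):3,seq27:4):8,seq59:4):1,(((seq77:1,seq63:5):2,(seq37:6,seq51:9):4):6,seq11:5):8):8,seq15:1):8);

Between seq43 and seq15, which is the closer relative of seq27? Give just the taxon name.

The MRCA of seq27 and seq15 subtends (((((seq66,seq3),seq27),seq59),(((seq77,seq63),(seq37,seq51)),seq11)),seq15) (10 taxa).
The MRCA of seq27 and seq43 is the root, subtending the entire tree (20 taxa).
The first is nested inside the second, so seq27 shares a more recent common ancestor with seq15.

seq15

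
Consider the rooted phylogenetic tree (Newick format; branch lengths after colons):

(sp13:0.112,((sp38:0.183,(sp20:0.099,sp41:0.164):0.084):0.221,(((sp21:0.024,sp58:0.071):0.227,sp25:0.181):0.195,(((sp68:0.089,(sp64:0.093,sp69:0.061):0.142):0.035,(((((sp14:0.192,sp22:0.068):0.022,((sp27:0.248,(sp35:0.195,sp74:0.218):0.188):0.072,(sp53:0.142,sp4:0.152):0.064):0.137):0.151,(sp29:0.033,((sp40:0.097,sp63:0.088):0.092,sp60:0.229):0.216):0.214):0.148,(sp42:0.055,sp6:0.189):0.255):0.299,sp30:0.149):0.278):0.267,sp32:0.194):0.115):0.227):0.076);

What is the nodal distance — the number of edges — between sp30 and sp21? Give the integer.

The MRCA of sp30 and sp21 is the node subtending (((sp21,sp58),sp25),(((sp68,(sp64,sp69)),(((((sp14,sp22),((sp27,(sp35,sp74)),(sp53,sp4))),(sp29,((sp40,sp63),sp60))),(sp42,sp6)),sp30)),sp32)).
From sp30 up to that node: 4 branches. From sp21 up to the same node: 3 branches. Total: 4 + 3 = 7.

7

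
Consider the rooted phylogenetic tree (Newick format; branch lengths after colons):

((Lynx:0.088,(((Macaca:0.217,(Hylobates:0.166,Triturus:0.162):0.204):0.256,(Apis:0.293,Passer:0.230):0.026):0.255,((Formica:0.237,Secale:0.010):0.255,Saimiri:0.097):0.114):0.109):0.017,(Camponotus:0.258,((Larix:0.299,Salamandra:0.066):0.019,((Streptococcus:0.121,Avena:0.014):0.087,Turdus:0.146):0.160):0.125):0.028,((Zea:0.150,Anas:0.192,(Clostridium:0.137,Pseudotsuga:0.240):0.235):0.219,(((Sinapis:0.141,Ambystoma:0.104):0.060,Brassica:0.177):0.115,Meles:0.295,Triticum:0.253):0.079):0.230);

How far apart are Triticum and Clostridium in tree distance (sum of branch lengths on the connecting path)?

The path runs Triticum → … → MRCA → … → Clostridium; the MRCA is the node subtending ((Zea,Anas,(Clostridium,Pseudotsuga)),(((Sinapis,Ambystoma),Brassica),Meles,Triticum)).
Branch lengths along that path: 0.253 + 0.079 + 0.219 + 0.235 + 0.137 = 0.923.

0.923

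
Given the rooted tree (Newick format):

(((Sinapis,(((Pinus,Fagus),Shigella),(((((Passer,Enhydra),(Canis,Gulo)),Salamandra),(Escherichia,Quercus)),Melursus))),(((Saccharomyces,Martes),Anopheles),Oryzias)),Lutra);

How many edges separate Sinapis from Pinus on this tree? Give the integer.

The MRCA of Sinapis and Pinus is the node subtending (Sinapis,(((Pinus,Fagus),Shigella),(((((Passer,Enhydra),(Canis,Gulo)),Salamandra),(Escherichia,Quercus)),Melursus))).
From Sinapis up to that node: 1 branch. From Pinus up to the same node: 4 branches. Total: 1 + 4 = 5.

5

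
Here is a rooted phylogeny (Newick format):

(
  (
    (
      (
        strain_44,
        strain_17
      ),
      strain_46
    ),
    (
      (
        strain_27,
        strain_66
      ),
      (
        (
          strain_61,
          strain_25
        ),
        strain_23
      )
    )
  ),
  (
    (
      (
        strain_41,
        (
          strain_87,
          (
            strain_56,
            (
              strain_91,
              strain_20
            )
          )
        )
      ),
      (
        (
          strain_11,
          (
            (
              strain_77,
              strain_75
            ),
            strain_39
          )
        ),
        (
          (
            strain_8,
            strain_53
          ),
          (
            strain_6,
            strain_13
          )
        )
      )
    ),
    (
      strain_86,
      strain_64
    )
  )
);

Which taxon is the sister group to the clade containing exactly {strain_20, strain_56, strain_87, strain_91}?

The clade containing exactly {strain_20, strain_56, strain_87, strain_91} attaches to the tree at the node subtending (strain_41,(strain_87,(strain_56,(strain_91,strain_20)))).
The other lineage descending from that same node — the sister group — is the single tip strain_41.

strain_41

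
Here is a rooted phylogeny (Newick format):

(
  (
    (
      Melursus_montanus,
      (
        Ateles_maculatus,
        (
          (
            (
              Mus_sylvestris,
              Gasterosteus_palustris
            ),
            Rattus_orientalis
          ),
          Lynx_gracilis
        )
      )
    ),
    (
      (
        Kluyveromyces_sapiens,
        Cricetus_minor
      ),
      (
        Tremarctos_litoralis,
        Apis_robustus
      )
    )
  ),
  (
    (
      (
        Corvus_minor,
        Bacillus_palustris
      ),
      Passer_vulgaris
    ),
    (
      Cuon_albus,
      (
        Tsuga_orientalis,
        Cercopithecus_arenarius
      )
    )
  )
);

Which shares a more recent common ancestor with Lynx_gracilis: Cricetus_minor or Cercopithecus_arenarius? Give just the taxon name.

Cricetus_minor

The MRCA of Lynx_gracilis and Cricetus_minor subtends ((Melursus_montanus,(Ateles_maculatus,(((Mus_sylvestris,Gasterosteus_palustris),Rattus_orientalis),Lynx_gracilis))),((Kluyveromyces_sapiens,Cricetus_minor),(Tremarctos_litoralis,Apis_robustus))) (10 taxa).
The MRCA of Lynx_gracilis and Cercopithecus_arenarius is the root, subtending the entire tree (16 taxa).
The first is nested inside the second, so Lynx_gracilis shares a more recent common ancestor with Cricetus_minor.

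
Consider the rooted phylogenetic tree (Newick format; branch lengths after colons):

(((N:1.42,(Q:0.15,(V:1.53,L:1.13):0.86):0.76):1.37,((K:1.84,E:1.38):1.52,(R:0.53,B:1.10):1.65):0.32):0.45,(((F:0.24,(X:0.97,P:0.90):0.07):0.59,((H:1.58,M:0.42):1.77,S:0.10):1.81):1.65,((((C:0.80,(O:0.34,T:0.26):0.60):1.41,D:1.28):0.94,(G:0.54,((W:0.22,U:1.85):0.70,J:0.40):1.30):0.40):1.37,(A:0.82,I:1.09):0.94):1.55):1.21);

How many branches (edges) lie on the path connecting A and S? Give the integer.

The MRCA of A and S is the node subtending (((F,(X,P)),((H,M),S)),((((C,(O,T)),D),(G,((W,U),J))),(A,I))).
From A up to that node: 3 branches. From S up to the same node: 3 branches. Total: 3 + 3 = 6.

6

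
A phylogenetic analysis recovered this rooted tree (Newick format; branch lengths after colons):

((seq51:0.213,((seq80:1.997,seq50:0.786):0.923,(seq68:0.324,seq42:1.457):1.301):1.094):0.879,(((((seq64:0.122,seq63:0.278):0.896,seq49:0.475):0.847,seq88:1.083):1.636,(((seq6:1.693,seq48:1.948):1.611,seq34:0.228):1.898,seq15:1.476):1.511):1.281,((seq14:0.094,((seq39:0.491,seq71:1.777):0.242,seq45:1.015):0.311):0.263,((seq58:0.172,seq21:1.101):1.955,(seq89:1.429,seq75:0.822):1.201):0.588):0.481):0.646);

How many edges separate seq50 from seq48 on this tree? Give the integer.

The MRCA of seq50 and seq48 is the root of the tree.
From seq50 up to that node: 4 branches. From seq48 up to the same node: 6 branches. Total: 4 + 6 = 10.

10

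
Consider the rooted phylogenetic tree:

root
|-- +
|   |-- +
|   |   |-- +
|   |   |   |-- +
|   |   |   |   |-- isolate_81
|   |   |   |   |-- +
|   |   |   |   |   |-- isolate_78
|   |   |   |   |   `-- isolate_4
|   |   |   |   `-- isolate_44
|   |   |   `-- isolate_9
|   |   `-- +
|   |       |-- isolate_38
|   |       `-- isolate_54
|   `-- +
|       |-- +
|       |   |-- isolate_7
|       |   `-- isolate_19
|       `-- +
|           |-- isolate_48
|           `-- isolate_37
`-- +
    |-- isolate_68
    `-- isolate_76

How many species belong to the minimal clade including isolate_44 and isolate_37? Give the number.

11

The MRCA of isolate_44 and isolate_37 is the node subtending ((((isolate_81,(isolate_78,isolate_4),isolate_44),isolate_9),(isolate_38,isolate_54)),((isolate_7,isolate_19),(isolate_48,isolate_37))).
That clade contains 11 terminal taxa: isolate_19, isolate_37, isolate_38, isolate_4, isolate_44, isolate_48, isolate_54, isolate_7, isolate_78, isolate_81, isolate_9.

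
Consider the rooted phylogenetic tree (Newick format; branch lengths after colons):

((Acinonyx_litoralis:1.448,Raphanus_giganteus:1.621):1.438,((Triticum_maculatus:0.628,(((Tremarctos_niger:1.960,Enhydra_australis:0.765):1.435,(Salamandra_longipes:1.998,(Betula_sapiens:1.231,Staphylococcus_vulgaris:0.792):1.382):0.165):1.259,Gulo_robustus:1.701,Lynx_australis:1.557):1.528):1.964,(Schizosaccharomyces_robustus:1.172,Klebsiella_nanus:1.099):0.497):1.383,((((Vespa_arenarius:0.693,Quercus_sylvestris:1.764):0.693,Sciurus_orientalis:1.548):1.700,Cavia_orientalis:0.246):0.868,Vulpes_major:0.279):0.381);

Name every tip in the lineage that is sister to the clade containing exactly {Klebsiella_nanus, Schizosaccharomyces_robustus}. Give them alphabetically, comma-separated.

Betula_sapiens, Enhydra_australis, Gulo_robustus, Lynx_australis, Salamandra_longipes, Staphylococcus_vulgaris, Tremarctos_niger, Triticum_maculatus

The clade containing exactly {Klebsiella_nanus, Schizosaccharomyces_robustus} attaches to the tree at the node subtending ((Triticum_maculatus,(((Tremarctos_niger,Enhydra_australis),(Salamandra_longipes,(Betula_sapiens,Staphylococcus_vulgaris))),Gulo_robustus,Lynx_australis)),(Schizosaccharomyces_robustus,Klebsiella_nanus)).
The other lineage descending from that same node — the sister group — is (Triticum_maculatus,(((Tremarctos_niger,Enhydra_australis),(Salamandra_longipes,(Betula_sapiens,Staphylococcus_vulgaris))),Gulo_robustus,Lynx_australis)); its 8 tips in alphabetical order are the answer.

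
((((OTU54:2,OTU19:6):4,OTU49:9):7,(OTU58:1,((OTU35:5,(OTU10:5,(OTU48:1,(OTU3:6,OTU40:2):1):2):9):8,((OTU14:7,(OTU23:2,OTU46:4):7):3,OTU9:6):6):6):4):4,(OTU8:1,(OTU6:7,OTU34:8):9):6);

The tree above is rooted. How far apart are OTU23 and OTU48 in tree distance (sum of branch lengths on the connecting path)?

38

The path runs OTU23 → … → MRCA → … → OTU48; the MRCA is the node subtending ((OTU35,(OTU10,(OTU48,(OTU3,OTU40)))),((OTU14,(OTU23,OTU46)),OTU9)).
Branch lengths along that path: 2 + 7 + 3 + 6 + 8 + 9 + 2 + 1 = 38.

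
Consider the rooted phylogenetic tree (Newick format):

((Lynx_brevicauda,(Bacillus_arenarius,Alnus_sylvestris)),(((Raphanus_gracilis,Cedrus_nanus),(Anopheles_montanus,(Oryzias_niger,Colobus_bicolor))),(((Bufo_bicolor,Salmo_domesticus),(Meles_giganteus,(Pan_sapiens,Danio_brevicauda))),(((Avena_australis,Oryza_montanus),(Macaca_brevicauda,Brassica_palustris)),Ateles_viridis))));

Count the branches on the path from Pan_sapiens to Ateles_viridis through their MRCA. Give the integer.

The MRCA of Pan_sapiens and Ateles_viridis is the node subtending (((Bufo_bicolor,Salmo_domesticus),(Meles_giganteus,(Pan_sapiens,Danio_brevicauda))),(((Avena_australis,Oryza_montanus),(Macaca_brevicauda,Brassica_palustris)),Ateles_viridis)).
From Pan_sapiens up to that node: 4 branches. From Ateles_viridis up to the same node: 2 branches. Total: 4 + 2 = 6.

6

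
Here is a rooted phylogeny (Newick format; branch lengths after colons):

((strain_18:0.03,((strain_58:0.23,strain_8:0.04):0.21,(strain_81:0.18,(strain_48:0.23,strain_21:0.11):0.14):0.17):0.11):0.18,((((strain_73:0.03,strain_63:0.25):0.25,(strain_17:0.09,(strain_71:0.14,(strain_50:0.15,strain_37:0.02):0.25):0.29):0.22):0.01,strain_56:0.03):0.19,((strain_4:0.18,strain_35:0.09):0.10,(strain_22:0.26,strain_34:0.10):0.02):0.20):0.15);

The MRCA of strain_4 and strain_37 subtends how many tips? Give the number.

The MRCA of strain_4 and strain_37 is the node subtending ((((strain_73,strain_63),(strain_17,(strain_71,(strain_50,strain_37)))),strain_56),((strain_4,strain_35),(strain_22,strain_34))).
That clade contains 11 terminal taxa: strain_17, strain_22, strain_34, strain_35, strain_37, strain_4, strain_50, strain_56, strain_63, strain_71, strain_73.

11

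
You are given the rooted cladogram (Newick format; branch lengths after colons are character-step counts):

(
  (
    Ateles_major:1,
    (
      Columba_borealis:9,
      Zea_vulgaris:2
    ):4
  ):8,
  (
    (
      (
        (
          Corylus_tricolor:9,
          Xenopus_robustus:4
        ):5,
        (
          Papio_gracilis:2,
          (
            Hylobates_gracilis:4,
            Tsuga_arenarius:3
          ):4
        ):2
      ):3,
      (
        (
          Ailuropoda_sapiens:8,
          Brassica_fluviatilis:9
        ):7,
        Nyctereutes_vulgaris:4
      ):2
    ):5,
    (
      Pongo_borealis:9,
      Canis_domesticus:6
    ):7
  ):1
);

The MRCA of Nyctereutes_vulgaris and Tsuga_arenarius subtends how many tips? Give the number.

8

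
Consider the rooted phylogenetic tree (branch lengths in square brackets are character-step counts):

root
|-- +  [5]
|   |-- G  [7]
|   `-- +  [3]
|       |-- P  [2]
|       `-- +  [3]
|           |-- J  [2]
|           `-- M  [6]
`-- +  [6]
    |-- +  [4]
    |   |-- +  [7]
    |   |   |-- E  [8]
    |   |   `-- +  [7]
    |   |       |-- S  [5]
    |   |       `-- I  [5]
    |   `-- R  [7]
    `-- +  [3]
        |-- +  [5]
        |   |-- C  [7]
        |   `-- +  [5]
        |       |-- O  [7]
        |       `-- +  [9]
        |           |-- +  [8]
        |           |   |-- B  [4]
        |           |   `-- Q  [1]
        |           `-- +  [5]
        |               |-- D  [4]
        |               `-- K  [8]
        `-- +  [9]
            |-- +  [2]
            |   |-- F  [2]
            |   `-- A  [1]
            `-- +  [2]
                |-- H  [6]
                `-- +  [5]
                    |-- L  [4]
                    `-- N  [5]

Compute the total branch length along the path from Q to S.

54

The path runs Q → … → MRCA → … → S; the MRCA is the node subtending (((E,(S,I)),R),((C,(O,((B,Q),(D,K)))),((F,A),(H,(L,N))))).
Branch lengths along that path: 1 + 8 + 9 + 5 + 5 + 3 + 4 + 7 + 7 + 5 = 54.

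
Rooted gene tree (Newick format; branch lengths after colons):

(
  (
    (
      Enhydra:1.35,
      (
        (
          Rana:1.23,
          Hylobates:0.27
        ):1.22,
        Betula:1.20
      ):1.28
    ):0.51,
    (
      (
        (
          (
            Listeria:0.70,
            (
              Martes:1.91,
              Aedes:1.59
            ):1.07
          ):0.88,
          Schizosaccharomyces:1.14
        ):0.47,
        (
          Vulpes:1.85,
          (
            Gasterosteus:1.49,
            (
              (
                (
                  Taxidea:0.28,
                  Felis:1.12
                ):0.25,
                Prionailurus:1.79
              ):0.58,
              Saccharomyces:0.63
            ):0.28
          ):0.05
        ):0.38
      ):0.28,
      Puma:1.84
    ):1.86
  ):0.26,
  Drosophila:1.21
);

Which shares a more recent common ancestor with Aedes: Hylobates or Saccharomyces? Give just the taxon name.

Saccharomyces

The MRCA of Aedes and Saccharomyces subtends (((Listeria,(Martes,Aedes)),Schizosaccharomyces),(Vulpes,(Gasterosteus,(((Taxidea,Felis),Prionailurus),Saccharomyces)))) (10 taxa).
The MRCA of Aedes and Hylobates subtends ((Enhydra,((Rana,Hylobates),Betula)),((((Listeria,(Martes,Aedes)),Schizosaccharomyces),(Vulpes,(Gasterosteus,(((Taxidea,Felis),Prionailurus),Saccharomyces)))),Puma)) (15 taxa).
The first is nested inside the second, so Aedes shares a more recent common ancestor with Saccharomyces.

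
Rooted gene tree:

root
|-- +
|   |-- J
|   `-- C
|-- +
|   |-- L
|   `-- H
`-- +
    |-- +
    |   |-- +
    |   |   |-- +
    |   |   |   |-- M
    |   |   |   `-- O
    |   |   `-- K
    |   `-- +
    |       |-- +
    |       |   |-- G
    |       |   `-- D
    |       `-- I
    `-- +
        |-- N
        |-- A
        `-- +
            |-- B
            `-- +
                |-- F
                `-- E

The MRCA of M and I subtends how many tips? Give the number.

The MRCA of M and I is the node subtending (((M,O),K),((G,D),I)).
That clade contains 6 terminal taxa: D, G, I, K, M, O.

6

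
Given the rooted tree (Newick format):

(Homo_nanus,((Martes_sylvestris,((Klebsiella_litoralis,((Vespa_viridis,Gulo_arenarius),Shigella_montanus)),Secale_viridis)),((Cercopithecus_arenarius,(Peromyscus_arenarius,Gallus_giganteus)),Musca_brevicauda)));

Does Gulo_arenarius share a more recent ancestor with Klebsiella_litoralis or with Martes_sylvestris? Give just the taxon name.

Klebsiella_litoralis

The MRCA of Gulo_arenarius and Klebsiella_litoralis subtends (Klebsiella_litoralis,((Vespa_viridis,Gulo_arenarius),Shigella_montanus)) (4 taxa).
The MRCA of Gulo_arenarius and Martes_sylvestris subtends (Martes_sylvestris,((Klebsiella_litoralis,((Vespa_viridis,Gulo_arenarius),Shigella_montanus)),Secale_viridis)) (6 taxa).
The first is nested inside the second, so Gulo_arenarius shares a more recent common ancestor with Klebsiella_litoralis.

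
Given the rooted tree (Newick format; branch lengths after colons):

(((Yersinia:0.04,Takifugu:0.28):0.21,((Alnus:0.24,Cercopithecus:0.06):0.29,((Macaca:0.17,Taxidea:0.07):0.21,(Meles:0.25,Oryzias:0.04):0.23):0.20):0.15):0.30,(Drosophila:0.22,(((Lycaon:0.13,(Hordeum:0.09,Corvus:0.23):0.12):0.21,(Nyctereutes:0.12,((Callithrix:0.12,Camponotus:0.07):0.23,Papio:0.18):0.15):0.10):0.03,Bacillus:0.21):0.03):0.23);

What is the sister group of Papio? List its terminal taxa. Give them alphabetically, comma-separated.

Callithrix, Camponotus

Papio attaches to the tree at the node subtending ((Callithrix,Camponotus),Papio).
The other lineage descending from that same node — the sister group — is (Callithrix,Camponotus); its 2 tips in alphabetical order are the answer.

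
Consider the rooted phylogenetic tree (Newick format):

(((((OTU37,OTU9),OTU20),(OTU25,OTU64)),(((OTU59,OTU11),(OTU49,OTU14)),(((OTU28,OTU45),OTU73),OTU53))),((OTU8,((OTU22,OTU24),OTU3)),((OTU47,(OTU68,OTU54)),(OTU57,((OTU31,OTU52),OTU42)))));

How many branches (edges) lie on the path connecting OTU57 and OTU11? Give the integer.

9

The MRCA of OTU57 and OTU11 is the root of the tree.
From OTU57 up to that node: 4 branches. From OTU11 up to the same node: 5 branches. Total: 4 + 5 = 9.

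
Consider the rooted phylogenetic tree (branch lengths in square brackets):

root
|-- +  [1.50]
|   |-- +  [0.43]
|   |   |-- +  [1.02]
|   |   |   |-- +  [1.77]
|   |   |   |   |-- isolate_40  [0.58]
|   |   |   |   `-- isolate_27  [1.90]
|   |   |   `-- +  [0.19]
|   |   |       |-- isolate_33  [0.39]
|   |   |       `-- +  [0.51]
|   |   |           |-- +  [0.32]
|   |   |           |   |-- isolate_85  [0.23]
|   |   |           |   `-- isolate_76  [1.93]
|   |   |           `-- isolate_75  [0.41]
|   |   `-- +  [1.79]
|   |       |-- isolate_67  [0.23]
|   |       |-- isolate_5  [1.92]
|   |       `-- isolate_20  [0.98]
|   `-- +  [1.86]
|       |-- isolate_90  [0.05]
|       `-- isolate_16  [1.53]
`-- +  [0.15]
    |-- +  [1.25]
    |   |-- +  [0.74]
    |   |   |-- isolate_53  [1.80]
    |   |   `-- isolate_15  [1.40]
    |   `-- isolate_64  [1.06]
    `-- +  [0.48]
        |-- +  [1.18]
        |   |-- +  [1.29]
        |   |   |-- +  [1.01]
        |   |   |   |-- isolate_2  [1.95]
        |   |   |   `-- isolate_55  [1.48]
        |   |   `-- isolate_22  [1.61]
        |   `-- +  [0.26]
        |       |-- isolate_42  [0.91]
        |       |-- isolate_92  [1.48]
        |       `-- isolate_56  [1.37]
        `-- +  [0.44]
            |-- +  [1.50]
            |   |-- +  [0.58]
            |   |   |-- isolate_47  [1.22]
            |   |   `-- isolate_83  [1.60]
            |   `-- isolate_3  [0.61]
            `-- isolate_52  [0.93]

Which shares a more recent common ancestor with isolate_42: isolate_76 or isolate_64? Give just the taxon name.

isolate_64

The MRCA of isolate_42 and isolate_64 subtends (((isolate_53,isolate_15),isolate_64),((((isolate_2,isolate_55),isolate_22),(isolate_42,isolate_92,isolate_56)),(((isolate_47,isolate_83),isolate_3),isolate_52))) (13 taxa).
The MRCA of isolate_42 and isolate_76 is the root, subtending the entire tree (24 taxa).
The first is nested inside the second, so isolate_42 shares a more recent common ancestor with isolate_64.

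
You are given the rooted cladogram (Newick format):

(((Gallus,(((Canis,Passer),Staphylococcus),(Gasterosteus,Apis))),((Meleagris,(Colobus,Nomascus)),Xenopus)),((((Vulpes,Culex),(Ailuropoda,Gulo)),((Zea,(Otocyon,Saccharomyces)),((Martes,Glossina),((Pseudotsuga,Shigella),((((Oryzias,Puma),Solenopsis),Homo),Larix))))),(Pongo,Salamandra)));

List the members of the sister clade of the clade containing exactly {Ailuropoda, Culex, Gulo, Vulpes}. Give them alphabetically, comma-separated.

The clade containing exactly {Ailuropoda, Culex, Gulo, Vulpes} attaches to the tree at the node subtending (((Vulpes,Culex),(Ailuropoda,Gulo)),((Zea,(Otocyon,Saccharomyces)),((Martes,Glossina),((Pseudotsuga,Shigella),((((Oryzias,Puma),Solenopsis),Homo),Larix))))).
The other lineage descending from that same node — the sister group — is ((Zea,(Otocyon,Saccharomyces)),((Martes,Glossina),((Pseudotsuga,Shigella),((((Oryzias,Puma),Solenopsis),Homo),Larix)))); its 12 tips in alphabetical order are the answer.

Glossina, Homo, Larix, Martes, Oryzias, Otocyon, Pseudotsuga, Puma, Saccharomyces, Shigella, Solenopsis, Zea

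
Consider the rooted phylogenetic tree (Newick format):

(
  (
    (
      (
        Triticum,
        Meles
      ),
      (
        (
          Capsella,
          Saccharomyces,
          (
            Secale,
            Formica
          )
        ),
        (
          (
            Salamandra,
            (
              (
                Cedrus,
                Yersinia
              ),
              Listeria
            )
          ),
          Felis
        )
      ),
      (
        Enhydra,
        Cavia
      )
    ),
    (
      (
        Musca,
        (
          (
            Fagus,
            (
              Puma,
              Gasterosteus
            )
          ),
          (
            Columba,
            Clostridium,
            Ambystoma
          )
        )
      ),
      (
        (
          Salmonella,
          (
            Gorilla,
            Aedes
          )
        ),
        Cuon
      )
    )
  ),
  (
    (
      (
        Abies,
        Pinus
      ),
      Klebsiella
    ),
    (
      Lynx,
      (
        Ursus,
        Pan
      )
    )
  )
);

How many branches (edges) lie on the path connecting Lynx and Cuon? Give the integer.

The MRCA of Lynx and Cuon is the root of the tree.
From Lynx up to that node: 3 branches. From Cuon up to the same node: 4 branches. Total: 3 + 4 = 7.

7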